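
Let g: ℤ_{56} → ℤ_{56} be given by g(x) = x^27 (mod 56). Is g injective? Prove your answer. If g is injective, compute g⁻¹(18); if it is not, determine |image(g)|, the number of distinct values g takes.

g(2): Repeated squaring mod 56: 2^1 ≡ 2, 2^2 ≡ 2² = 4, 2^4 ≡ 4² = 16, 2^8 ≡ 16² = 256 ≡ 32, 2^16 ≡ 32² = 1024 ≡ 16. Since 27 = 16 + 8 + 2 + 1, 2^27 ≡ 16·32·4·2: 16·32 = 512 ≡ 8, then 8·4 = 32, then 32·2 = 64 ≡ 8. So 2^27 ≡ 8 (mod 56).
g(4): Repeated squaring mod 56: 4^1 ≡ 4, 4^2 ≡ 4² = 16, 4^4 ≡ 16² = 256 ≡ 32, 4^8 ≡ 32² = 1024 ≡ 16, 4^16 ≡ 16² = 256 ≡ 32. Since 27 = 16 + 8 + 2 + 1, 4^27 ≡ 32·16·16·4: 32·16 = 512 ≡ 8, then 8·16 = 128 ≡ 16, then 16·4 = 64 ≡ 8. So 4^27 ≡ 8 (mod 56).
So g(2) = g(4) = 8 while 2 ≠ 4, so g is not injective.
Since g is not injective, we determine |image(g)|. Computing x^27 mod 56 for each x (by repeated squaring, reducing mod 56 at every step), the values g(0), g(1), …, g(55) are: 0, 1, 8, 27, 8, 13, 48, 7, 8, 1, 48, 43, 48, 13, 0, 15, 8, 41, 8, 27, 48, 21, 8, 15, 48, 1, 48, 27, 0, 29, 8, 55, 8, 41, 48, 35, 8, 29, 48, 15, 48, 41, 0, 43, 8, 13, 8, 55, 48, 49, 8, 43, 48, 29, 48, 55.
The distinct values are {0, 1, 7, 8, 13, 15, 21, 27, 29, 35, 41, 43, 48, 49, 55}; there are 15 of them.

15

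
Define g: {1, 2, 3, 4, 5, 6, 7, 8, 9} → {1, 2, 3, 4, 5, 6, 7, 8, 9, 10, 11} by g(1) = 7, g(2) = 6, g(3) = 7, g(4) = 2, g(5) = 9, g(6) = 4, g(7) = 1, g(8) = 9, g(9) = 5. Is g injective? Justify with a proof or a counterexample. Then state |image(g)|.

7

g(1) = 7 = g(3) with 1 ≠ 3, so g is not injective.
The image of g is {1, 2, 4, 5, 6, 7, 9}, which has 7 elements.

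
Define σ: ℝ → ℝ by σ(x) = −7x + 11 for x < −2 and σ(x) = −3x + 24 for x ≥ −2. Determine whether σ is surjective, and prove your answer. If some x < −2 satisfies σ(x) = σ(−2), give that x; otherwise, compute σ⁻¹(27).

Both pieces are strictly decreasing (slopes −7 and −3), so each is injective on its own interval.
The left piece maps (−∞, −2) onto (25, ∞); the right piece maps [−2, ∞) onto (−∞, 30].
The union (25, ∞) ∪ (−∞, 30] covers ℝ, so σ is surjective.
For the follow-up: the images overlap, so an x < −2 with σ(x) = σ(−2) exists. σ(−2) = 30; solving −7x + 11 = 30 for x < −2 gives x = (30 − 11)/(−7) = −19/7.

-19/7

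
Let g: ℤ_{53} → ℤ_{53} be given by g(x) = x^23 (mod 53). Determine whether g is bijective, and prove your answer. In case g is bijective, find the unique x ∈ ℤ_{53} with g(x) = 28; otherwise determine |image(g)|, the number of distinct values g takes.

15

Since 53 is prime, the nonzero elements of ℤ_{53} form a cyclic group of order 52.
As gcd(23, 52) = 1, raising to the 23rd power is a bijection on this group: if u^23 ≡ v^23 then (uv^{−1})^23 = 1, and the only element of order dividing gcd(23, 52) = 1 is 1, so u = v.
With g(0) = 0 this makes g injective on all of ℤ_{53}, hence bijective (finite equal-size domain and codomain). In particular g is bijective.
Since g is bijective, we find the preimage of 28. The inverse of x ↦ x^23 on (ℤ_{53})^× is x ↦ x^43, because 23·43 = 989 = 19·52 + 1 ≡ 1 (mod 52) and x^{52} = 1 for x ≠ 0 (Fermat). So g⁻¹(28) = 28^43 mod 53.
Repeated squaring mod 53: 28^1 ≡ 28, 28^2 ≡ 28² = 784 ≡ 42, 28^4 ≡ 42² = 1764 ≡ 15, 28^8 ≡ 15² = 225 ≡ 13, 28^16 ≡ 13² = 169 ≡ 10, 28^32 ≡ 10² = 100 ≡ 47. Since 43 = 32 + 8 + 2 + 1, 28^43 ≡ 47·13·42·28: 47·13 = 611 ≡ 28, then 28·42 = 1176 ≡ 10, then 10·28 = 280 ≡ 15. So 28^43 ≡ 15 (mod 53).
Hence g⁻¹(28) = 15.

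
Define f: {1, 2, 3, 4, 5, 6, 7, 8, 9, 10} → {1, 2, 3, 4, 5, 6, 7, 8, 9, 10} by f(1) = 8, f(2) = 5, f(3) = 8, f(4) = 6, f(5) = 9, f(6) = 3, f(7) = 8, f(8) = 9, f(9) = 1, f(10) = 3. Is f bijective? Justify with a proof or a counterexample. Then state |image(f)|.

6

f(1) = 8 = f(3) with 1 ≠ 3, so f is not injective, hence not bijective.
The image of f is {1, 3, 5, 6, 8, 9}, which has 6 elements.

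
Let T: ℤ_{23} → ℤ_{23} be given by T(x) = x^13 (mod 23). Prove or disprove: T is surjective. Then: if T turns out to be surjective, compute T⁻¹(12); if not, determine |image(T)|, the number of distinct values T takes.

Since 23 is prime, the nonzero elements of ℤ_{23} form a cyclic group of order 22.
As gcd(13, 22) = 1, raising to the 13th power is a bijection on this group: if u^13 ≡ v^13 then (uv^{−1})^13 = 1, and the only element of order dividing gcd(13, 22) = 1 is 1, so u = v.
With T(0) = 0 this makes T injective on all of ℤ_{23}, hence bijective (finite equal-size domain and codomain). In particular T is surjective.
Since T is surjective, we find the preimage of 12. The inverse of x ↦ x^13 on (ℤ_{23})^× is x ↦ x^17, because 13·17 = 221 = 10·22 + 1 ≡ 1 (mod 22) and x^{22} = 1 for x ≠ 0 (Fermat). So T⁻¹(12) = 12^17 mod 23.
Repeated squaring mod 23: 12^1 ≡ 12, 12^2 ≡ 12² = 144 ≡ 6, 12^4 ≡ 6² = 36 ≡ 13, 12^8 ≡ 13² = 169 ≡ 8, 12^16 ≡ 8² = 64 ≡ 18. Since 17 = 16 + 1, 12^17 ≡ 18·12: 18·12 = 216 ≡ 9. So 12^17 ≡ 9 (mod 23).
Hence T⁻¹(12) = 9.

9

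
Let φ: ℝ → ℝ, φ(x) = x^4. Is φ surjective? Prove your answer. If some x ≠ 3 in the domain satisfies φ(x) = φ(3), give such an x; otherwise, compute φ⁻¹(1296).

Since 4 is even, x^4 ≥ 0 for all x ∈ ℝ, so −1 ∈ ℝ has no preimage. Hence φ is not surjective.
For the follow-up, such an x exists: taking x = −3 ∈ ℝ gives φ(−3) = 81 = φ(3) with −3 ≠ 3.

-3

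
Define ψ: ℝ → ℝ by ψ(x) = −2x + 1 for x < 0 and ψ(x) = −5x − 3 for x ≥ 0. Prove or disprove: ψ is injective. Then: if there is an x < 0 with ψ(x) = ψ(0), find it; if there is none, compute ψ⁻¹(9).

Both pieces are strictly decreasing (slopes −2 and −5), so each is injective on its own interval.
The left piece maps (−∞, 0) onto (1, ∞); the right piece maps [0, ∞) onto (−∞, −3].
These images are disjoint, so no value is attained by both pieces. Therefore ψ is injective.
Because the two images are disjoint, no x < 0 has ψ(x) = ψ(0), so we compute ψ⁻¹(9): 9 lies in (1, ∞), so solve −2x + 1 = 9: x = (9 − 1)/(−2) = −4.

-4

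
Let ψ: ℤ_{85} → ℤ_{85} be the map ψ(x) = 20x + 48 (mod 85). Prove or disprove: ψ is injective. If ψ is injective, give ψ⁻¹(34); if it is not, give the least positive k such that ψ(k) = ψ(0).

We have gcd(20, 85) = 5 > 1. Taking x_1 = 0 and x_2 = 17: ψ(0) = 48 and ψ(17) = 20·17 + 48 = 388 ≡ 48 (mod 85).
So ψ(0) = ψ(17) while 0 ≠ 17, so ψ is not injective.
Since ψ is not injective, we find the least positive k with ψ(k) = ψ(0): this means 20k ≡ 0 (mod 85), i.e. 85 ∣ 20k. Since gcd(20, 85) = 5, dividing through by 5 this holds exactly when 17 ∣ 4k, and as gcd(4, 17) = 1, exactly when 17 ∣ k.
The smallest positive such k is 17.

17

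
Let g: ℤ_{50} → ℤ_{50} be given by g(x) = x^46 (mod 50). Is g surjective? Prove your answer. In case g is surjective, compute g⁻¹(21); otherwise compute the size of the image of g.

22

g(0) = 0^46 = 0.
g(10): Repeated squaring mod 50: 10^1 ≡ 10, 10^2 ≡ 10² = 100 ≡ 0, 10^4 ≡ 0² = 0, 10^8 ≡ 0² = 0, 10^16 ≡ 0² = 0, 10^32 ≡ 0² = 0. Since 46 = 32 + 8 + 4 + 2, 10^46 ≡ 0·0·0·0: 0·0 = 0, then 0·0 = 0, then 0·0 = 0. So 10^46 ≡ 0 (mod 50).
So g(0) = g(10) = 0 while 0 ≠ 10, therefore g is not injective.
A non-injective map from the 50-element set ℤ_{50} to itself takes at most 49 distinct values, so it cannot be surjective. Therefore g is not surjective.
Since g is not surjective, we determine |image(g)|. Computing x^46 mod 50 for each x (by repeated squaring, reducing mod 50 at every step), the values g(0), g(1), …, g(49) are: 0, 1, 14, 29, 46, 25, 6, 49, 44, 41, 0, 11, 34, 9, 36, 25, 16, 19, 24, 31, 0, 21, 4, 39, 26, 25, 26, 39, 4, 21, 0, 31, 24, 19, 16, 25, 36, 9, 34, 11, 0, 41, 44, 49, 6, 25, 46, 29, 14, 1.
The distinct values are {0, 1, 4, 6, 9, 11, 14, 16, 19, 21, 24, 25, 26, 29, 31, 34, 36, 39, 41, 44, 46, 49}; there are 22 of them.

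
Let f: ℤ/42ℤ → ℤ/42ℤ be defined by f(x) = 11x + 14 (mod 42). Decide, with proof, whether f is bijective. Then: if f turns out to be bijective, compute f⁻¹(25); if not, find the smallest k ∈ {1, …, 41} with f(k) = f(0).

Suppose f(x_1) = f(x_2) in ℤ/42ℤ. Then 11x_1 + 14 ≡ 11x_2 + 14 (mod 42), hence 11(x_1 − x_2) ≡ 0 (mod 42).
Since gcd(11, 42) = 1, 11 is invertible modulo 42, hence x_1 − x_2 ≡ 0 (mod 42), i.e. x_1 = x_2.
We now compute 11⁻¹ mod 42 explicitly. Euclid's algorithm: 42 = 3·11 + 9, 11 = 1·9 + 2, 9 = 4·2 + 1; back-substituting gives 1 = 23·11 − 6·42, so 11⁻¹ ≡ 23 (mod 42).
Then y ↦ 23(y − 14) is a two-sided inverse to f, so every y ∈ ℤ/42ℤ has a preimage.
So f is bijective.
Since f is bijective, we find f⁻¹(25): we need 11x ≡ 25 − 14 ≡ 11 (mod 42). Using 11⁻¹ = 23: x ≡ 23·11 = 253 = 6·42 + 1, so x = 1.
Check: f(1) = 11·1 + 14 = 25 ≡ 25 (mod 42).

1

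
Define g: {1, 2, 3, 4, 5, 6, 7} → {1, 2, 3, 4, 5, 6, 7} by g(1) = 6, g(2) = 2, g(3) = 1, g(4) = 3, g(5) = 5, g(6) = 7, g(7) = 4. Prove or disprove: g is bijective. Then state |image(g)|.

7

The values 6, 2, 1, 3, 5, 7, 4 are a permutation of {1, 2, 3, 4, 5, 6, 7}: each element appears exactly once.
So g is injective and surjective, hence bijective.
The image of g is {1, 2, 3, 4, 5, 6, 7}, which has 7 elements.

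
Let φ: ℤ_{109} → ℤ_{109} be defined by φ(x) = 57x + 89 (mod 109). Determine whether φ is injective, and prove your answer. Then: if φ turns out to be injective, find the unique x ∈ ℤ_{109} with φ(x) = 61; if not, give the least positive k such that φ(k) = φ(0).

Suppose φ(x_1) = φ(x_2) in ℤ_{109}. Then 57x_1 + 89 ≡ 57x_2 + 89 (mod 109), thus 57(x_1 − x_2) ≡ 0 (mod 109).
Since gcd(57, 109) = 1, 57 is invertible modulo 109, therefore x_1 − x_2 ≡ 0 (mod 109), i.e. x_1 = x_2.
So φ is injective.
We now compute 57⁻¹ mod 109 explicitly. Euclid's algorithm: 109 = 1·57 + 52, 57 = 1·52 + 5, 52 = 10·5 + 2, 5 = 2·2 + 1; back-substituting gives 1 = 44·57 − 23·109, so 57⁻¹ ≡ 44 (mod 109).
Since φ is injective, we find φ⁻¹(61): we need 57x ≡ 61 − 89 ≡ 81 (mod 109). Using 57⁻¹ = 44: x ≡ 44·81 = 3564 = 32·109 + 76, so x = 76.
Check: φ(76) = 57·76 + 89 = 4421 = 40·109 + 61 ≡ 61 (mod 109).

76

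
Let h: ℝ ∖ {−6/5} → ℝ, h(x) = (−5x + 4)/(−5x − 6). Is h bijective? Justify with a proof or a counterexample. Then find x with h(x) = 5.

If h(x) = 1, cross-multiplying gives −5(−5x + 4) = −5(−5x − 6), which simplifies to −20 = 30 — false.  So 1 has no preimage and h is not surjective.
Thus h is not bijective.
Solving h(x) = 5: cross-multiplying gives −5x + 4 = 5(−5x − 6), which rearranges to 20x = −34, so x = −17/10.

-17/10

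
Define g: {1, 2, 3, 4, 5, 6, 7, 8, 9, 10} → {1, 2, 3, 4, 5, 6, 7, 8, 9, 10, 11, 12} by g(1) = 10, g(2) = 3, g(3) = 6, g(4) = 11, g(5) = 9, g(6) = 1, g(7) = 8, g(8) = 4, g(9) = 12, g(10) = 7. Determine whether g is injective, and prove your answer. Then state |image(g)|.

10

The values g(1), …, g(10) are 10, 3, 6, 11, 9, 1, 8, 4, 12, 7 — all distinct.
So g(u) = g(v) only when u = v, and g is injective.
The image of g is {1, 3, 4, 6, 7, 8, 9, 10, 11, 12}, which has 10 elements.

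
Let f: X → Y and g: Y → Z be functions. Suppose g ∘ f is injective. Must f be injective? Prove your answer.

Suppose f(u) = f(v). Applying g: (g ∘ f)(u) = (g ∘ f)(v). Since g ∘ f is injective, u = v. Therefore f is injective.

injective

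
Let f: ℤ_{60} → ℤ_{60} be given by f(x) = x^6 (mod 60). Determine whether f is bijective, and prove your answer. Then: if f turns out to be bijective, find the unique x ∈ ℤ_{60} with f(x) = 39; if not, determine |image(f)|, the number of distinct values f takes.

12

f(2): Repeated squaring mod 60: 2^1 ≡ 2, 2^2 ≡ 2² = 4, 2^4 ≡ 4² = 16. Since 6 = 4 + 2, 2^6 ≡ 16·4: 16·4 = 64 ≡ 4. So 2^6 ≡ 4 (mod 60).
f(8): Repeated squaring mod 60: 8^1 ≡ 8, 8^2 ≡ 8² = 64 ≡ 4, 8^4 ≡ 4² = 16. Since 6 = 4 + 2, 8^6 ≡ 16·4: 16·4 = 64 ≡ 4. So 8^6 ≡ 4 (mod 60).
So f(2) = f(8) = 4 while 2 ≠ 8, therefore f is not injective, hence not bijective.
Since f is not bijective, we determine |image(f)|. Computing x^6 mod 60 for each x (by repeated squaring, reducing mod 60 at every step), the values f(0), f(1), …, f(59) are: 0, 1, 4, 9, 16, 25, 36, 49, 4, 21, 40, 1, 24, 49, 16, 45, 16, 49, 24, 1, 40, 21, 4, 49, 36, 25, 16, 9, 4, 1, 0, 1, 4, 9, 16, 25, 36, 49, 4, 21, 40, 1, 24, 49, 16, 45, 16, 49, 24, 1, 40, 21, 4, 49, 36, 25, 16, 9, 4, 1.
The distinct values are {0, 1, 4, 9, 16, 21, 24, 25, 36, 40, 45, 49}; there are 12 of them.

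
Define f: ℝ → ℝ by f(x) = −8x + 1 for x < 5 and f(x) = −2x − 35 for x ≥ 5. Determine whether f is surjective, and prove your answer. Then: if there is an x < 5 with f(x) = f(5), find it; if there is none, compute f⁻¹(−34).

35/8

Both pieces are strictly decreasing (slopes −8 and −2), so each is injective on its own interval.
The left piece maps (−∞, 5) onto (−39, ∞); the right piece maps [5, ∞) onto (−∞, −45].
The union (−39, ∞) ∪ (−∞, −45] omits the interval between −39 and −45; in particular −39 has no preimage. So f is not surjective.
Because the two images are disjoint, no x < 5 has f(x) = f(5), so we compute f⁻¹(−34): −34 lies in (−39, ∞), so solve −8x + 1 = −34: x = (−34 − 1)/(−8) = 35/8.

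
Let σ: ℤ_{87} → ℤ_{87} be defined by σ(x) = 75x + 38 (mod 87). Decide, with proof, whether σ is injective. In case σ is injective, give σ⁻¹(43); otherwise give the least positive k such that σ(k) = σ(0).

29

We have gcd(75, 87) = 3 > 1. Taking s = 0 and t = 29: σ(0) = 38 and σ(29) = 75·29 + 38 = 2213 ≡ 38 (mod 87).
So σ(0) = σ(29) while 0 ≠ 29, so σ is not injective.
Since σ is not injective, we find the least positive k with σ(k) = σ(0): this means 75k ≡ 0 (mod 87), i.e. 87 ∣ 75k. Since gcd(75, 87) = 3, dividing through by 3 this holds exactly when 29 ∣ 25k, and as gcd(25, 29) = 1, exactly when 29 ∣ k.
The smallest positive such k is 29.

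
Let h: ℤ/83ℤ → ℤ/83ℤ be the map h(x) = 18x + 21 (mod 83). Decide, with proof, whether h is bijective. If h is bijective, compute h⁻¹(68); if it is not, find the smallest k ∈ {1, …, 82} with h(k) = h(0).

81

Suppose h(u) = h(v) in ℤ/83ℤ. Then 18u + 21 ≡ 18v + 21 (mod 83), therefore 18(u − v) ≡ 0 (mod 83).
Since gcd(18, 83) = 1, 18 is invertible modulo 83, therefore u − v ≡ 0 (mod 83), i.e. u = v.
We now compute 18⁻¹ mod 83 explicitly. Euclid's algorithm: 83 = 4·18 + 11, 18 = 1·11 + 7, 11 = 1·7 + 4, 7 = 1·4 + 3, 4 = 1·3 + 1; back-substituting gives 1 = 60·18 − 13·83, so 18⁻¹ ≡ 60 (mod 83).
For any y ∈ ℤ/83ℤ, x = 60(y − 21) mod 83 satisfies h(x) = 18·60(y − 21) + 21 ≡ y (since 18·60 ≡ 1 mod 83). So every y has a preimage.
Therefore h is bijective.
Since h is bijective, we find h⁻¹(68): we need 18x ≡ 68 − 21 ≡ 47 (mod 83). Using 18⁻¹ = 60: x ≡ 60·47 = 2820 = 33·83 + 81, so x = 81.
Check: h(81) = 18·81 + 21 = 1479 = 17·83 + 68 ≡ 68 (mod 83).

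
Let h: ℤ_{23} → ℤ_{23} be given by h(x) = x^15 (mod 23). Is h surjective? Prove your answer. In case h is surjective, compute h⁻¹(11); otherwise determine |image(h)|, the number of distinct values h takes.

20

Since 23 is prime, the nonzero elements of ℤ_{23} form a cyclic group of order 22.
As gcd(15, 22) = 1, raising to the 15th power is a bijection on this group: if x_1^15 ≡ x_2^15 then (x_1x_2^{−1})^15 = 1, and the only element of order dividing gcd(15, 22) = 1 is 1, so x_1 = x_2.
With h(0) = 0 this makes h injective on all of ℤ_{23}, hence bijective (finite equal-size domain and codomain). In particular h is surjective.
Since h is surjective, we find the preimage of 11. The inverse of x ↦ x^15 on (ℤ_{23})^× is x ↦ x^3, because 15·3 = 45 = 2·22 + 1 ≡ 1 (mod 22) and x^{22} = 1 for x ≠ 0 (Fermat). So h⁻¹(11) = 11^3 mod 23.
Repeated squaring mod 23: 11^1 ≡ 11, 11^2 ≡ 11² = 121 ≡ 6. Since 3 = 2 + 1, 11^3 ≡ 6·11: 6·11 = 66 ≡ 20. So 11^3 ≡ 20 (mod 23).
Hence h⁻¹(11) = 20.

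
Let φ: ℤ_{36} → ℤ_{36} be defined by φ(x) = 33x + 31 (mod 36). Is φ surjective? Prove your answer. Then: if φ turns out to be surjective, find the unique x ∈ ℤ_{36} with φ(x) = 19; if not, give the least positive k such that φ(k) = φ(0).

Since gcd(33, 36) = 3, we have 33x ≡ 0 (mod 3) for all x, so φ(x) ≡ 1 (mod 3).
But 0 ≢ 1 (mod 3), so 0 ∈ ℤ_{36} has no preimage. Therefore φ is not surjective.
Since φ is not surjective, we find the least positive k with φ(k) = φ(0): this means 33k ≡ 0 (mod 36), i.e. 36 ∣ 33k. Since gcd(33, 36) = 3, dividing through by 3 this holds exactly when 12 ∣ 11k, and as gcd(11, 12) = 1, exactly when 12 ∣ k.
The smallest positive such k is 12.

12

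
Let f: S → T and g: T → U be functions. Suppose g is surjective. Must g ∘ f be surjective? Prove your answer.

not surjective

No. Take S = {0}, T = U = {0, 1, 2, 3, 4, 5}, f(0) = 0, and g = identity (surjective).
Then (g ∘ f)(0) = 0, and 5 ∈ U has no preimage under g ∘ f, so g ∘ f is not surjective.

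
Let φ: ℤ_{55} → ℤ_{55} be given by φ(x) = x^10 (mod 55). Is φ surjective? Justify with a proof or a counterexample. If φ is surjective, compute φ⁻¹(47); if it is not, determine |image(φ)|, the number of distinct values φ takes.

φ(2): Repeated squaring mod 55: 2^1 ≡ 2, 2^2 ≡ 2² = 4, 2^4 ≡ 4² = 16, 2^8 ≡ 16² = 256 ≡ 36. Since 10 = 8 + 2, 2^10 ≡ 36·4: 36·4 = 144 ≡ 34. So 2^10 ≡ 34 (mod 55).
φ(3): Repeated squaring mod 55: 3^1 ≡ 3, 3^2 ≡ 3² = 9, 3^4 ≡ 9² = 81 ≡ 26, 3^8 ≡ 26² = 676 ≡ 16. Since 10 = 8 + 2, 3^10 ≡ 16·9: 16·9 = 144 ≡ 34. So 3^10 ≡ 34 (mod 55).
So φ(2) = φ(3) = 34 while 2 ≠ 3, hence φ is not injective.
A non-injective map from the 55-element set ℤ_{55} to itself takes at most 54 distinct values, so it cannot be surjective. Hence φ is not surjective.
Since φ is not surjective, we determine |image(φ)|. Computing x^10 mod 55 for each x (by repeated squaring, reducing mod 55 at every step), the values φ(0), φ(1), …, φ(54) are: 0, 1, 34, 34, 1, 45, 1, 34, 34, 1, 45, 11, 34, 34, 1, 45, 1, 34, 34, 1, 45, 1, 44, 34, 1, 45, 1, 34, 34, 1, 45, 1, 34, 44, 1, 45, 1, 34, 34, 1, 45, 1, 34, 34, 11, 45, 1, 34, 34, 1, 45, 1, 34, 34, 1.
The distinct values are {0, 1, 11, 34, 44, 45}; there are 6 of them.

6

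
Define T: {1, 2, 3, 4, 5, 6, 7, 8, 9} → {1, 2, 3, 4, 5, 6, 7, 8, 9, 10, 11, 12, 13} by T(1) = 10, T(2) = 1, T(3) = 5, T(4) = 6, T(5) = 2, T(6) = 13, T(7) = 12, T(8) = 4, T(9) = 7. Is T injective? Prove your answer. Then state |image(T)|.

The values T(1), …, T(9) are 10, 1, 5, 6, 2, 13, 12, 4, 7 — all distinct.
So T(a) = T(b) only when a = b, and T is injective.
The image of T is {1, 2, 4, 5, 6, 7, 10, 12, 13}, which has 9 elements.

9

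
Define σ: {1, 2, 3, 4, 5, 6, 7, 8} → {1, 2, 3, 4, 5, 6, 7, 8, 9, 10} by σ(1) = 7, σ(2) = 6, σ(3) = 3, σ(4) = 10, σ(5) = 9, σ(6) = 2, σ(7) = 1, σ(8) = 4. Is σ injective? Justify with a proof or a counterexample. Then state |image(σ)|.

The values σ(1), …, σ(8) are 7, 6, 3, 10, 9, 2, 1, 4 — all distinct.
So σ(u) = σ(v) only when u = v, and σ is injective.
The image of σ is {1, 2, 3, 4, 6, 7, 9, 10}, which has 8 elements.

8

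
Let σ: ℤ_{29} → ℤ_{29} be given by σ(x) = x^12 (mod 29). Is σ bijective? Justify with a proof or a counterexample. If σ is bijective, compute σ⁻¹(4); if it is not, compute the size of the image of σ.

8

σ(2): Repeated squaring mod 29: 2^1 ≡ 2, 2^2 ≡ 2² = 4, 2^4 ≡ 4² = 16, 2^8 ≡ 16² = 256 ≡ 24. Since 12 = 8 + 4, 2^12 ≡ 24·16: 24·16 = 384 ≡ 7. So 2^12 ≡ 7 (mod 29).
σ(5): Repeated squaring mod 29: 5^1 ≡ 5, 5^2 ≡ 5² = 25, 5^4 ≡ 25² = 625 ≡ 16, 5^8 ≡ 16² = 256 ≡ 24. Since 12 = 8 + 4, 5^12 ≡ 24·16: 24·16 = 384 ≡ 7. So 5^12 ≡ 7 (mod 29).
So σ(2) = σ(5) = 7 while 2 ≠ 5, therefore σ is not injective, hence not bijective.
Since σ is not bijective, we determine |image(σ)|. Computing x^12 mod 29 for each x (by repeated squaring, reducing mod 29 at every step), the values σ(0), σ(1), …, σ(28) are: 0, 1, 7, 16, 20, 7, 25, 16, 24, 24, 20, 23, 1, 23, 25, 25, 23, 1, 23, 20, 24, 24, 16, 25, 7, 20, 16, 7, 1.
The distinct values are {0, 1, 7, 16, 20, 23, 24, 25}; there are 8 of them.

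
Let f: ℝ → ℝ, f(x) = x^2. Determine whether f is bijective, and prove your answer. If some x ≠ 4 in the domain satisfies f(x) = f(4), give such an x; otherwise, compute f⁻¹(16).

-4

f(4) = 16 = (−4)^2 = f(−4) (since 2 is even), with 4 ≠ −4. So f is not injective, hence not bijective.
For the follow-up, such an x exists: taking x = −4 ∈ ℝ gives f(−4) = 16 = f(4) with −4 ≠ 4.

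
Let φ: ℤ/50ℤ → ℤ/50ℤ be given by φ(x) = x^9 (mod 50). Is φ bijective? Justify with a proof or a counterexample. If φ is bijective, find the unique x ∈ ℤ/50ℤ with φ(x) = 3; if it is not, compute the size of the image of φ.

φ(0) = 0^9 = 0.
φ(10): Repeated squaring mod 50: 10^1 ≡ 10, 10^2 ≡ 10² = 100 ≡ 0, 10^4 ≡ 0² = 0, 10^8 ≡ 0² = 0. Since 9 = 8 + 1, 10^9 ≡ 0·10: 0·10 = 0. So 10^9 ≡ 0 (mod 50).
So φ(0) = φ(10) = 0 while 0 ≠ 10, therefore φ is not injective, hence not bijective.
Since φ is not bijective, we determine |image(φ)|. Computing x^9 mod 50 for each x (by repeated squaring, reducing mod 50 at every step), the values φ(0), φ(1), …, φ(49) are: 0, 1, 12, 33, 44, 25, 46, 7, 28, 39, 0, 41, 2, 23, 34, 25, 36, 47, 18, 29, 0, 31, 42, 13, 24, 25, 26, 37, 8, 19, 0, 21, 32, 3, 14, 25, 16, 27, 48, 9, 0, 11, 22, 43, 4, 25, 6, 17, 38, 49.
The distinct values are {0, 1, 2, 3, 4, 6, 7, 8, 9, 11, 12, 13, 14, 16, 17, 18, 19, 21, 22, 23, 24, 25, 26, 27, 28, 29, 31, 32, 33, 34, 36, 37, 38, 39, 41, 42, 43, 44, 46, 47, 48, 49}; there are 42 of them.

42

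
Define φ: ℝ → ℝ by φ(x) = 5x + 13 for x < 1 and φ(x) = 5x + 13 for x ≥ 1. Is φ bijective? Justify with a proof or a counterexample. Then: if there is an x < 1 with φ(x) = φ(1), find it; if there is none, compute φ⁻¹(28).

3

Both pieces are strictly increasing (slopes 5 and 5), so each is injective on its own interval.
The left piece maps (−∞, 1) onto (−∞, 18); the right piece maps [1, ∞) onto [18, ∞).
Since 18 = 18, the images partition ℝ: φ is injective and surjective, hence bijective.
Because the two images are disjoint, no x < 1 has φ(x) = φ(1), so we compute φ⁻¹(28): 28 lies in [18, ∞), so solve 5x + 13 = 28: x = (28 − 13)/5 = 3.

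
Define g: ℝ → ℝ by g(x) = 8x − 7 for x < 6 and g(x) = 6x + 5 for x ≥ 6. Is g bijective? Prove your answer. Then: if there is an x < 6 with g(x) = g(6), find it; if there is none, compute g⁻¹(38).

Both pieces are strictly increasing (slopes 8 and 6), so each is injective on its own interval.
The left piece maps (−∞, 6) onto (−∞, 41); the right piece maps [6, ∞) onto [41, ∞).
Since 41 = 41, the images partition ℝ: g is injective and surjective, hence bijective.
Because the two images are disjoint, no x < 6 has g(x) = g(6), so we compute g⁻¹(38): 38 lies in (−∞, 41), so solve 8x − 7 = 38: x = (38 + 7)/8 = 45/8.

45/8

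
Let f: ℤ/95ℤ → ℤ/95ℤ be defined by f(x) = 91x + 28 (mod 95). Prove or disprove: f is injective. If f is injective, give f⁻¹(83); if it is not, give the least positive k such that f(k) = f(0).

10

Suppose f(s) = f(t) in ℤ/95ℤ. Then 91s + 28 ≡ 91t + 28 (mod 95), therefore 91(s − t) ≡ 0 (mod 95).
Since gcd(91, 95) = 1, 91 is invertible modulo 95, therefore s − t ≡ 0 (mod 95), i.e. s = t.
Thus f is injective.
We now compute 91⁻¹ mod 95 explicitly. Euclid's algorithm: 95 = 1·91 + 4, 91 = 22·4 + 3, 4 = 1·3 + 1; back-substituting gives 1 = 71·91 − 68·95, so 91⁻¹ ≡ 71 (mod 95).
Since f is injective, we compute f⁻¹(83): solve 91x + 28 ≡ 83 (mod 95), i.e. 91x ≡ 55 (mod 95).
Multiplying by 91⁻¹ = 71 gives x ≡ 71·55 = 3905 = 41·95 + 10 ≡ 10 (mod 95).
Check: f(10) = 91·10 + 28 = 938 = 9·95 + 83 ≡ 83 (mod 95).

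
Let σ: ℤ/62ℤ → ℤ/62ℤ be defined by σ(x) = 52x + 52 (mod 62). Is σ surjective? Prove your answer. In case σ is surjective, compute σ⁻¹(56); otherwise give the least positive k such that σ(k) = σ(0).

31

Recall: σ is surjective if every y in the codomain equals σ(x) for some x in the domain.
Since gcd(52, 62) = 2, we have 52x ≡ 0 (mod 2) for all x, so σ(x) ≡ 0 (mod 2).
But 1 ≢ 0 (mod 2), so 1 ∈ ℤ/62ℤ has no preimage. Thus σ is not surjective.
Since σ is not surjective, we find the least positive k with σ(k) = σ(0): this means 52k ≡ 0 (mod 62), i.e. 62 ∣ 52k. Since gcd(52, 62) = 2, dividing through by 2 this holds exactly when 31 ∣ 26k, and as gcd(26, 31) = 1, exactly when 31 ∣ k.
The smallest positive such k is 31.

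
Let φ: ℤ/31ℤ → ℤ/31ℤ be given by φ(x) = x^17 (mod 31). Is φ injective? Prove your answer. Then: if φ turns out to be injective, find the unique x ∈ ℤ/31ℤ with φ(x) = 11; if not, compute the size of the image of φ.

Since 31 is prime, the nonzero elements of ℤ/31ℤ form a cyclic group of order 30.
As gcd(17, 30) = 1, raising to the 17th power is a bijection on this group: if x_1^17 ≡ x_2^17 then (x_1x_2^{−1})^17 = 1, and the only element of order dividing gcd(17, 30) = 1 is 1, so x_1 = x_2.
With φ(0) = 0 this makes φ injective on all of ℤ/31ℤ, hence bijective (finite equal-size domain and codomain). In particular φ is injective.
Since φ is injective, we find the preimage of 11. The inverse of x ↦ x^17 on (ℤ/31ℤ)^× is x ↦ x^23, because 17·23 = 391 = 13·30 + 1 ≡ 1 (mod 30) and x^{30} = 1 for x ≠ 0 (Fermat). So φ⁻¹(11) = 11^23 mod 31.
Repeated squaring mod 31: 11^1 ≡ 11, 11^2 ≡ 11² = 121 ≡ 28, 11^4 ≡ 28² = 784 ≡ 9, 11^8 ≡ 9² = 81 ≡ 19, 11^16 ≡ 19² = 361 ≡ 20. Since 23 = 16 + 4 + 2 + 1, 11^23 ≡ 20·9·28·11: 20·9 = 180 ≡ 25, then 25·28 = 700 ≡ 18, then 18·11 = 198 ≡ 12. So 11^23 ≡ 12 (mod 31).
Hence φ⁻¹(11) = 12.

12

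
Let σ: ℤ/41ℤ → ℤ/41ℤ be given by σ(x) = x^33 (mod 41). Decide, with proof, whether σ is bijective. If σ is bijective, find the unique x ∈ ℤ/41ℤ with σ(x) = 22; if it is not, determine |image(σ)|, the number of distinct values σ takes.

Since 41 is prime, the nonzero elements of ℤ/41ℤ form a cyclic group of order 40.
As gcd(33, 40) = 1, raising to the 33rd power is a bijection on this group: if u^33 ≡ v^33 then (uv^{−1})^33 = 1, and the only element of order dividing gcd(33, 40) = 1 is 1, so u = v.
With σ(0) = 0 this makes σ injective on all of ℤ/41ℤ, hence bijective (finite equal-size domain and codomain). In particular σ is bijective.
Since σ is bijective, we find the preimage of 22. The inverse of x ↦ x^33 on (ℤ/41ℤ)^× is x ↦ x^17, because 33·17 = 561 = 14·40 + 1 ≡ 1 (mod 40) and x^{40} = 1 for x ≠ 0 (Fermat). So σ⁻¹(22) = 22^17 mod 41.
Repeated squaring mod 41: 22^1 ≡ 22, 22^2 ≡ 22² = 484 ≡ 33, 22^4 ≡ 33² = 1089 ≡ 23, 22^8 ≡ 23² = 529 ≡ 37, 22^16 ≡ 37² = 1369 ≡ 16. Since 17 = 16 + 1, 22^17 ≡ 16·22: 16·22 = 352 ≡ 24. So 22^17 ≡ 24 (mod 41).
Hence σ⁻¹(22) = 24.

24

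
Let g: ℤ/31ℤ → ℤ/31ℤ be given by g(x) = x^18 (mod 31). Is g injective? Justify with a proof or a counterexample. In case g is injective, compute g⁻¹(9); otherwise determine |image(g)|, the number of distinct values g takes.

g(1) = 1^18 = 1.
g(5): Repeated squaring mod 31: 5^1 ≡ 5, 5^2 ≡ 5² = 25, 5^4 ≡ 25² = 625 ≡ 5, 5^8 ≡ 5² = 25, 5^16 ≡ 25² = 625 ≡ 5. Since 18 = 16 + 2, 5^18 ≡ 5·25: 5·25 = 125 ≡ 1. So 5^18 ≡ 1 (mod 31).
So g(1) = g(5) = 1 while 1 ≠ 5, hence g is not injective.
Since g is not injective, we determine |image(g)|. Computing x^18 mod 31 for each x (by repeated squaring, reducing mod 31 at every step), the values g(0), g(1), …, g(30) are: 0, 1, 8, 4, 2, 1, 1, 2, 16, 16, 8, 2, 8, 4, 16, 4, 4, 16, 4, 8, 2, 8, 16, 16, 2, 1, 1, 2, 4, 8, 1.
The distinct values are {0, 1, 2, 4, 8, 16}; there are 6 of them.

6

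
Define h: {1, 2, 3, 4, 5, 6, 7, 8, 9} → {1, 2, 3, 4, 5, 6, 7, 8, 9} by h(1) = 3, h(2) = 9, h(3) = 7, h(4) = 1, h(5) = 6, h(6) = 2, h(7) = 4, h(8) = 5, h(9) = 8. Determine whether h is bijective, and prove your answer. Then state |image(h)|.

9

The values 3, 9, 7, 1, 6, 2, 4, 5, 8 are a permutation of {1, 2, 3, 4, 5, 6, 7, 8, 9}: each element appears exactly once.
So h is injective and surjective, hence bijective.
The image of h is {1, 2, 3, 4, 5, 6, 7, 8, 9}, which has 9 elements.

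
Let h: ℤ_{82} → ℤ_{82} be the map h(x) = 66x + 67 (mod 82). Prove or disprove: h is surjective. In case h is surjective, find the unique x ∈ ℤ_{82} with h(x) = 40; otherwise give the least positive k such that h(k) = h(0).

By definition, surjectivity means every element of the codomain has a preimage under h.
Since gcd(66, 82) = 2, we have 66x ≡ 0 (mod 2) for all x, so h(x) ≡ 1 (mod 2).
But 0 ≢ 1 (mod 2), so 0 ∈ ℤ_{82} has no preimage. So h is not surjective.
Since h is not surjective, we find the least positive k with h(k) = h(0): this means 66k ≡ 0 (mod 82), i.e. 82 ∣ 66k. Since gcd(66, 82) = 2, dividing through by 2 this holds exactly when 41 ∣ 33k, and as gcd(33, 41) = 1, exactly when 41 ∣ k.
The smallest positive such k is 41.

41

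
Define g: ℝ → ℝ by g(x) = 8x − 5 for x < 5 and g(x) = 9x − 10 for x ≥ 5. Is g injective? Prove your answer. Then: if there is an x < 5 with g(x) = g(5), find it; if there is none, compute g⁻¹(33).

Both pieces are strictly increasing (slopes 8 and 9), so each is injective on its own interval.
The left piece maps (−∞, 5) onto (−∞, 35); the right piece maps [5, ∞) onto [35, ∞).
These images are disjoint, so no value is attained by both pieces. Hence g is injective.
Because the two images are disjoint, no x < 5 has g(x) = g(5), so we compute g⁻¹(33): 33 lies in (−∞, 35), so solve 8x − 5 = 33: x = (33 + 5)/8 = 19/4.

19/4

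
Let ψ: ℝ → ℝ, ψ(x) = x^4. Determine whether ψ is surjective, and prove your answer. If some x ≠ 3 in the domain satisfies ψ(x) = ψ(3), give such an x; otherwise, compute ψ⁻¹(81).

-3

Since 4 is even, x^4 ≥ 0 for all x ∈ ℝ, so −1 ∈ ℝ has no preimage. Hence ψ is not surjective.
For the follow-up, such an x exists: taking x = −3 ∈ ℝ gives ψ(−3) = 81 = ψ(3) with −3 ≠ 3.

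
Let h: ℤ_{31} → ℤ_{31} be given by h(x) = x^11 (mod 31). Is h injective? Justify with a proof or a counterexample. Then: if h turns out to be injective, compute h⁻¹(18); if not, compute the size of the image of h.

28

Since 31 is prime, the nonzero elements of ℤ_{31} form a cyclic group of order 30.
As gcd(11, 30) = 1, raising to the 11th power is a bijection on this group: if a^11 ≡ b^11 then (ab^{−1})^11 = 1, and the only element of order dividing gcd(11, 30) = 1 is 1, so a = b.
With h(0) = 0 this makes h injective on all of ℤ_{31}, hence bijective (finite equal-size domain and codomain). In particular h is injective.
Since h is injective, we find the preimage of 18. The inverse of x ↦ x^11 on (ℤ_{31})^× is x ↦ x^11, because 11·11 = 121 = 4·30 + 1 ≡ 1 (mod 30) and x^{30} = 1 for x ≠ 0 (Fermat). So h⁻¹(18) = 18^11 mod 31.
Repeated squaring mod 31: 18^1 ≡ 18, 18^2 ≡ 18² = 324 ≡ 14, 18^4 ≡ 14² = 196 ≡ 10, 18^8 ≡ 10² = 100 ≡ 7. Since 11 = 8 + 2 + 1, 18^11 ≡ 7·14·18: 7·14 = 98 ≡ 5, then 5·18 = 90 ≡ 28. So 18^11 ≡ 28 (mod 31).
Hence h⁻¹(18) = 28.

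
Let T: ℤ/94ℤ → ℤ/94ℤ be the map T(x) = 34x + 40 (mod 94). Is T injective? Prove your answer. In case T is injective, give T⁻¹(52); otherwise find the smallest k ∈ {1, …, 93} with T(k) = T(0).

We have gcd(34, 94) = 2 > 1. Taking x_1 = 0 and x_2 = 47: T(0) = 40 and T(47) = 34·47 + 40 = 1638 ≡ 40 (mod 94).
So T(0) = T(47) while 0 ≠ 47, therefore T is not injective.
Since T is not injective, we find the least positive k with T(k) = T(0): this means 34k ≡ 0 (mod 94), i.e. 94 ∣ 34k. Since gcd(34, 94) = 2, dividing through by 2 this holds exactly when 47 ∣ 17k, and as gcd(17, 47) = 1, exactly when 47 ∣ k.
The smallest positive such k is 47.

47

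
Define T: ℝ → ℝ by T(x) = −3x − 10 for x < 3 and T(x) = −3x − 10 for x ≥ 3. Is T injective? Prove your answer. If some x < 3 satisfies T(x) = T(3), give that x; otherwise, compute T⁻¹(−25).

Both pieces are strictly decreasing (slopes −3 and −3), so each is injective on its own interval.
The left piece maps (−∞, 3) onto (−19, ∞); the right piece maps [3, ∞) onto (−∞, −19].
These images are disjoint, so no value is attained by both pieces. So T is injective.
Because the two images are disjoint, no x < 3 has T(x) = T(3), so we compute T⁻¹(−25): −25 lies in (−∞, −19], so solve −3x − 10 = −25: x = (−25 + 10)/(−3) = 5.

5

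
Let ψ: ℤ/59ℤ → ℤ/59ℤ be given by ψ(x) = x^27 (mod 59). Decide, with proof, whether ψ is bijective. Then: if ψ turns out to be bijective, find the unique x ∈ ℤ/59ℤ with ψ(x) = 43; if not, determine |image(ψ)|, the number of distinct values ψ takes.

44

Since 59 is prime, the nonzero elements of ℤ/59ℤ form a cyclic group of order 58.
As gcd(27, 58) = 1, raising to the 27th power is a bijection on this group: if x_1^27 ≡ x_2^27 then (x_1x_2^{−1})^27 = 1, and the only element of order dividing gcd(27, 58) = 1 is 1, so x_1 = x_2.
With ψ(0) = 0 this makes ψ injective on all of ℤ/59ℤ, hence bijective (finite equal-size domain and codomain). In particular ψ is bijective.
Since ψ is bijective, we find the preimage of 43. The inverse of x ↦ x^27 on (ℤ/59ℤ)^× is x ↦ x^43, because 27·43 = 1161 = 20·58 + 1 ≡ 1 (mod 58) and x^{58} = 1 for x ≠ 0 (Fermat). So ψ⁻¹(43) = 43^43 mod 59.
Repeated squaring mod 59: 43^1 ≡ 43, 43^2 ≡ 43² = 1849 ≡ 20, 43^4 ≡ 20² = 400 ≡ 46, 43^8 ≡ 46² = 2116 ≡ 51, 43^16 ≡ 51² = 2601 ≡ 5, 43^32 ≡ 5² = 25. Since 43 = 32 + 8 + 2 + 1, 43^43 ≡ 25·51·20·43: 25·51 = 1275 ≡ 36, then 36·20 = 720 ≡ 12, then 12·43 = 516 ≡ 44. So 43^43 ≡ 44 (mod 59).
Hence ψ⁻¹(43) = 44.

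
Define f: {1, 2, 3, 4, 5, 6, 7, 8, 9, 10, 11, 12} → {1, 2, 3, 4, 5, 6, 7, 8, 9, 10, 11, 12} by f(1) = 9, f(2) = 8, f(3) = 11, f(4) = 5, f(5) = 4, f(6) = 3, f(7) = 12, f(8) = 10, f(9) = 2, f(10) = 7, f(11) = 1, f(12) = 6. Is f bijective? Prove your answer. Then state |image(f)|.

The values 9, 8, 11, 5, 4, 3, 12, 10, 2, 7, 1, 6 are a permutation of {1, 2, 3, 4, 5, 6, 7, 8, 9, 10, 11, 12}: each element appears exactly once.
So f is injective and surjective, hence bijective.
The image of f is {1, 2, 3, 4, 5, 6, 7, 8, 9, 10, 11, 12}, which has 12 elements.

12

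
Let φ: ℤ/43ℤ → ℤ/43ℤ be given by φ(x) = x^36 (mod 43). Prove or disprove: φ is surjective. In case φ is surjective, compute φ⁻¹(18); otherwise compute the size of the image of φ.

8

φ(1) = 1^36 = 1.
φ(6): Repeated squaring mod 43: 6^1 ≡ 6, 6^2 ≡ 6² = 36, 6^4 ≡ 36² = 1296 ≡ 6, 6^8 ≡ 6² = 36, 6^16 ≡ 36² = 1296 ≡ 6, 6^32 ≡ 6² = 36. Since 36 = 32 + 4, 6^36 ≡ 36·6: 36·6 = 216 ≡ 1. So 6^36 ≡ 1 (mod 43).
So φ(1) = φ(6) = 1 while 1 ≠ 6, so φ is not injective.
A non-injective map from the 43-element set ℤ/43ℤ to itself takes at most 42 distinct values, so it cannot be surjective. Thus φ is not surjective.
Since φ is not surjective, we determine |image(φ)|. Computing x^36 mod 43 for each x (by repeated squaring, reducing mod 43 at every step), the values φ(0), φ(1), …, φ(42) are: 0, 1, 41, 21, 4, 35, 1, 1, 35, 11, 16, 11, 41, 35, 41, 4, 16, 16, 21, 4, 11, 21, 21, 11, 4, 21, 16, 16, 4, 41, 35, 41, 11, 16, 11, 35, 1, 1, 35, 4, 21, 41, 1.
The distinct values are {0, 1, 4, 11, 16, 21, 35, 41}; there are 8 of them.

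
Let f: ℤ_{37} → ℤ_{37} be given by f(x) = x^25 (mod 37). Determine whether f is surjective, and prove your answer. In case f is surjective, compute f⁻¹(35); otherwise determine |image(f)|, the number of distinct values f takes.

22

Since 37 is prime, the nonzero elements of ℤ_{37} form a cyclic group of order 36.
As gcd(25, 36) = 1, raising to the 25th power is a bijection on this group: if u^25 ≡ v^25 then (uv^{−1})^25 = 1, and the only element of order dividing gcd(25, 36) = 1 is 1, so u = v.
With f(0) = 0 this makes f injective on all of ℤ_{37}, hence bijective (finite equal-size domain and codomain). In particular f is surjective.
Since f is surjective, we find the preimage of 35. The inverse of x ↦ x^25 on (ℤ_{37})^× is x ↦ x^13, because 25·13 = 325 = 9·36 + 1 ≡ 1 (mod 36) and x^{36} = 1 for x ≠ 0 (Fermat). So f⁻¹(35) = 35^13 mod 37.
Repeated squaring mod 37: 35^1 ≡ 35, 35^2 ≡ 35² = 1225 ≡ 4, 35^4 ≡ 4² = 16, 35^8 ≡ 16² = 256 ≡ 34. Since 13 = 8 + 4 + 1, 35^13 ≡ 34·16·35: 34·16 = 544 ≡ 26, then 26·35 = 910 ≡ 22. So 35^13 ≡ 22 (mod 37).
Hence f⁻¹(35) = 22.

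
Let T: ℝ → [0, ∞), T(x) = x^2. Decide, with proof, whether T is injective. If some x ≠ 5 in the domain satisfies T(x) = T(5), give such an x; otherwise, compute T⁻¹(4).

-5

T(5) = 25 = (−5)^2 = T(−5) (since 2 is even), with 5 ≠ −5. So T is not injective.
For the follow-up, such an x exists: taking x = −5 ∈ ℝ gives T(−5) = 25 = T(5) with −5 ≠ 5.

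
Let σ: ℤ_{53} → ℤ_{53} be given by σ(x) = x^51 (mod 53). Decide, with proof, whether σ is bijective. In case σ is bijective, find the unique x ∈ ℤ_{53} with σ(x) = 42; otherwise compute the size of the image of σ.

24

Since 53 is prime, the nonzero elements of ℤ_{53} form a cyclic group of order 52.
As gcd(51, 52) = 1, raising to the 51st power is a bijection on this group: if a^51 ≡ b^51 then (ab^{−1})^51 = 1, and the only element of order dividing gcd(51, 52) = 1 is 1, so a = b.
With σ(0) = 0 this makes σ injective on all of ℤ_{53}, hence bijective (finite equal-size domain and codomain). In particular σ is bijective.
Since σ is bijective, we find the preimage of 42. The inverse of x ↦ x^51 on (ℤ_{53})^× is x ↦ x^51, because 51·51 = 2601 = 50·52 + 1 ≡ 1 (mod 52) and x^{52} = 1 for x ≠ 0 (Fermat). So σ⁻¹(42) = 42^51 mod 53.
Repeated squaring mod 53: 42^1 ≡ 42, 42^2 ≡ 42² = 1764 ≡ 15, 42^4 ≡ 15² = 225 ≡ 13, 42^8 ≡ 13² = 169 ≡ 10, 42^16 ≡ 10² = 100 ≡ 47, 42^32 ≡ 47² = 2209 ≡ 36. Since 51 = 32 + 16 + 2 + 1, 42^51 ≡ 36·47·15·42: 36·47 = 1692 ≡ 49, then 49·15 = 735 ≡ 46, then 46·42 = 1932 ≡ 24. So 42^51 ≡ 24 (mod 53).
Hence σ⁻¹(42) = 24.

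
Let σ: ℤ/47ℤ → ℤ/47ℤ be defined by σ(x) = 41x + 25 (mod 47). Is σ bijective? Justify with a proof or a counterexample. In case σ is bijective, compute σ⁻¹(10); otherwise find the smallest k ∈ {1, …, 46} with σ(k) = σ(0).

26

Recall: σ is injective when σ(x_1) = σ(x_2) forces x_1 = x_2.
Suppose σ(x_1) = σ(x_2) in ℤ/47ℤ. Then 41x_1 + 25 ≡ 41x_2 + 25 (mod 47), so 41(x_1 − x_2) ≡ 0 (mod 47).
Since gcd(41, 47) = 1, 41 is invertible modulo 47, so x_1 − x_2 ≡ 0 (mod 47), i.e. x_1 = x_2.
We now compute 41⁻¹ mod 47 explicitly. Euclid's algorithm: 47 = 1·41 + 6, 41 = 6·6 + 5, 6 = 1·5 + 1; back-substituting gives 1 = 39·41 − 34·47, so 41⁻¹ ≡ 39 (mod 47).
Then y ↦ 39(y − 25) is a two-sided inverse to σ, so every y ∈ ℤ/47ℤ has a preimage.
So σ is bijective.
Since σ is bijective, we compute σ⁻¹(10): solve 41x + 25 ≡ 10 (mod 47), i.e. 41x ≡ 32 (mod 47).
Multiplying by 41⁻¹ = 39 gives x ≡ 39·32 = 1248 = 26·47 + 26 ≡ 26 (mod 47).
Check: σ(26) = 41·26 + 25 = 1091 = 23·47 + 10 ≡ 10 (mod 47).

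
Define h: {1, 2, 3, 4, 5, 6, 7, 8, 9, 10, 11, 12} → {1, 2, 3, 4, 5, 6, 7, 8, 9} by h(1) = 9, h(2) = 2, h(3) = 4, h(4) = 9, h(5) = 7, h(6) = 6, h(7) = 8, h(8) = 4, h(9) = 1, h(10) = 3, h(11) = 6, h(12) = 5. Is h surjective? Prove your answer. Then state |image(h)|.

Every element of the codomain has a preimage: 1 = h(9), 2 = h(2), 3 = h(10), 4 = h(3), 5 = h(12), 6 = h(6), 7 = h(5), 8 = h(7), 9 = h(1).
Therefore h is surjective.
The image of h is {1, 2, 3, 4, 5, 6, 7, 8, 9}, which has 9 elements.

9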